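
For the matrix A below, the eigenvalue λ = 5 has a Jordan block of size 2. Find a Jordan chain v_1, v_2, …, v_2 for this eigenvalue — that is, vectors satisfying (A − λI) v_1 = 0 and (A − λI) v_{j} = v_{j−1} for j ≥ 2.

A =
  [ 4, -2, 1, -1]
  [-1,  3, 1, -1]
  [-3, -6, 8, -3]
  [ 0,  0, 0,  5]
A Jordan chain for λ = 5 of length 2:
v_1 = (-1, -1, -3, 0)ᵀ
v_2 = (1, 0, 0, 0)ᵀ

Let N = A − (5)·I. We want v_2 with N^2 v_2 = 0 but N^1 v_2 ≠ 0; then v_{j-1} := N · v_j for j = 2, …, 2.

Pick v_2 = (1, 0, 0, 0)ᵀ.
Then v_1 = N · v_2 = (-1, -1, -3, 0)ᵀ.

Sanity check: (A − (5)·I) v_1 = (0, 0, 0, 0)ᵀ = 0. ✓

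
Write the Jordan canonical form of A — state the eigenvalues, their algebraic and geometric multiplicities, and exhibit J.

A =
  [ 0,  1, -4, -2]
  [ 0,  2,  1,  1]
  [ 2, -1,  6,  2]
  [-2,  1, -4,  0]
J_3(2) ⊕ J_1(2)

The characteristic polynomial is
  det(x·I − A) = x^4 - 8*x^3 + 24*x^2 - 32*x + 16 = (x - 2)^4

Eigenvalues and multiplicities (the geometric multiplicity of λ is n − rank(A − λI), which equals the number of Jordan blocks for λ):
  λ = 2: algebraic multiplicity = 4, geometric multiplicity = 2

Determining the block sizes for each eigenvalue:
  λ = 2: with am = 4 and gm = 2, the partition is not yet determined (e.g. several partitions of 4 into 2 parts exist). Let N = A − (2)·I. Computing rank(N^1) = 2, rank(N^2) = 1, rank(N^3) = 0; the number of blocks of size ≥ j is rank(N^{j−1}) − rank(N^j), giving [2, 1, 1]. So we have 1 block(s) of size 3, 1 block(s) of size 1 → block sizes [3, 1]

Assembling the blocks gives a Jordan form
J =
  [2, 1, 0, 0]
  [0, 2, 1, 0]
  [0, 0, 2, 0]
  [0, 0, 0, 2]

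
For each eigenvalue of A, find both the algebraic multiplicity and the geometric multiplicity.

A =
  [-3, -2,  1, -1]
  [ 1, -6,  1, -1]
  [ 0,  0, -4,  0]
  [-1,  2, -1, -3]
λ = -4: alg = 4, geom = 3

Step 1 — factor the characteristic polynomial to read off the algebraic multiplicities:
  χ_A(x) = (x + 4)^4

Step 2 — compute geometric multiplicities via the rank-nullity identity g(λ) = n − rank(A − λI):
  rank(A − (-4)·I) = 1, so dim ker(A − (-4)·I) = n − 1 = 3

Summary:
  λ = -4: algebraic multiplicity = 4, geometric multiplicity = 3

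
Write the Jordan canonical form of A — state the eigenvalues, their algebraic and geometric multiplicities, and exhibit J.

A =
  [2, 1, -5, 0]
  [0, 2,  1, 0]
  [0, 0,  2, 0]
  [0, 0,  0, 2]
J_3(2) ⊕ J_1(2)

The characteristic polynomial is
  det(x·I − A) = x^4 - 8*x^3 + 24*x^2 - 32*x + 16 = (x - 2)^4

Eigenvalues and multiplicities (the geometric multiplicity of λ is n − rank(A − λI), which equals the number of Jordan blocks for λ):
  λ = 2: algebraic multiplicity = 4, geometric multiplicity = 2

Determining the block sizes for each eigenvalue:
  λ = 2: with am = 4 and gm = 2, the partition is not yet determined (e.g. several partitions of 4 into 2 parts exist). Let N = A − (2)·I. Computing rank(N^1) = 2, rank(N^2) = 1, rank(N^3) = 0; the number of blocks of size ≥ j is rank(N^{j−1}) − rank(N^j), giving [2, 1, 1]. So we have 1 block(s) of size 3, 1 block(s) of size 1 → block sizes [3, 1]

Assembling the blocks gives a Jordan form
J =
  [2, 1, 0, 0]
  [0, 2, 1, 0]
  [0, 0, 2, 0]
  [0, 0, 0, 2]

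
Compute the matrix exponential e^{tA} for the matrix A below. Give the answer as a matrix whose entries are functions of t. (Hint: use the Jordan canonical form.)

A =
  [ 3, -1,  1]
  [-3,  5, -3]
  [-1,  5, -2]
e^{tA} =
  [3*t^2*exp(2*t)/2 + t*exp(2*t) + exp(2*t), t^2*exp(2*t)/2 - t*exp(2*t), t*exp(2*t)]
  [-9*t^2*exp(2*t)/2 - 3*t*exp(2*t), -3*t^2*exp(2*t)/2 + 3*t*exp(2*t) + exp(2*t), -3*t*exp(2*t)]
  [-6*t^2*exp(2*t) - t*exp(2*t), -2*t^2*exp(2*t) + 5*t*exp(2*t), -4*t*exp(2*t) + exp(2*t)]

Strategy: write A = P · J · P⁻¹ where J is a Jordan canonical form, so e^{tA} = P · e^{tJ} · P⁻¹, and e^{tJ} can be computed block-by-block.

A has Jordan form
J =
  [2, 1, 0]
  [0, 2, 1]
  [0, 0, 2]
(up to reordering of blocks).

Per-block formulas:
  For a 3×3 Jordan block J_3(2): exp(t · J_3(2)) = e^(2t)·(I + t·N + (t^2/2)·N^2), where N is the 3×3 nilpotent shift.

After assembling e^{tJ} and conjugating by P, we get:

e^{tA} =
  [3*t^2*exp(2*t)/2 + t*exp(2*t) + exp(2*t), t^2*exp(2*t)/2 - t*exp(2*t), t*exp(2*t)]
  [-9*t^2*exp(2*t)/2 - 3*t*exp(2*t), -3*t^2*exp(2*t)/2 + 3*t*exp(2*t) + exp(2*t), -3*t*exp(2*t)]
  [-6*t^2*exp(2*t) - t*exp(2*t), -2*t^2*exp(2*t) + 5*t*exp(2*t), -4*t*exp(2*t) + exp(2*t)]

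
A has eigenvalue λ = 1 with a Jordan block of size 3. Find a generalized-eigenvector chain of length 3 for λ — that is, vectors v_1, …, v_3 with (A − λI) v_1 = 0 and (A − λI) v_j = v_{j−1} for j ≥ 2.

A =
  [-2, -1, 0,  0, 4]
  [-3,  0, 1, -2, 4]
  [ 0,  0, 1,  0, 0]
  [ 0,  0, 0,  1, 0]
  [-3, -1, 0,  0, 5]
A Jordan chain for λ = 1 of length 3:
v_1 = (-1, -1, 0, 0, -1)ᵀ
v_2 = (0, 1, 0, 0, 0)ᵀ
v_3 = (0, 0, 1, 0, 0)ᵀ

Let N = A − (1)·I. We want v_3 with N^3 v_3 = 0 but N^2 v_3 ≠ 0; then v_{j-1} := N · v_j for j = 3, …, 2.

Pick v_3 = (0, 0, 1, 0, 0)ᵀ.
Then v_2 = N · v_3 = (0, 1, 0, 0, 0)ᵀ.
Then v_1 = N · v_2 = (-1, -1, 0, 0, -1)ᵀ.

Sanity check: (A − (1)·I) v_1 = (0, 0, 0, 0, 0)ᵀ = 0. ✓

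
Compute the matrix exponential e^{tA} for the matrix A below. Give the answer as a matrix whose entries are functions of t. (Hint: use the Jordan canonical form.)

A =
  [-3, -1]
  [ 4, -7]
e^{tA} =
  [2*t*exp(-5*t) + exp(-5*t), -t*exp(-5*t)]
  [4*t*exp(-5*t), -2*t*exp(-5*t) + exp(-5*t)]

Strategy: write A = P · J · P⁻¹ where J is a Jordan canonical form, so e^{tA} = P · e^{tJ} · P⁻¹, and e^{tJ} can be computed block-by-block.

A has Jordan form
J =
  [-5,  1]
  [ 0, -5]
(up to reordering of blocks).

Per-block formulas:
  For a 2×2 Jordan block J_2(-5): exp(t · J_2(-5)) = e^(-5t)·(I + t·N), where N is the 2×2 nilpotent shift.

After assembling e^{tJ} and conjugating by P, we get:

e^{tA} =
  [2*t*exp(-5*t) + exp(-5*t), -t*exp(-5*t)]
  [4*t*exp(-5*t), -2*t*exp(-5*t) + exp(-5*t)]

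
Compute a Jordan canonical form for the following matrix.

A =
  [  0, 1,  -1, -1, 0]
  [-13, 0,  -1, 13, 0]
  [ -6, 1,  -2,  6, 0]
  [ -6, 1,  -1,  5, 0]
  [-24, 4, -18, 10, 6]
J_2(-1) ⊕ J_1(-1) ⊕ J_1(6) ⊕ J_1(6)

The characteristic polynomial is
  det(x·I − A) = x^5 - 9*x^4 + 3*x^3 + 73*x^2 + 96*x + 36 = (x - 6)^2*(x + 1)^3

Eigenvalues and multiplicities (the geometric multiplicity of λ is n − rank(A − λI), which equals the number of Jordan blocks for λ):
  λ = -1: algebraic multiplicity = 3, geometric multiplicity = 2
  λ = 6: algebraic multiplicity = 2, geometric multiplicity = 2

Determining the block sizes for each eigenvalue:
  λ = -1: 2 blocks summing to 3 forces exactly one block of size 2 and the rest size 1 → block sizes [2, 1]
  λ = 6: gm = am = 2, so every block has size 1 → block sizes [1, 1]

Assembling the blocks gives a Jordan form
J =
  [-1,  1,  0, 0, 0]
  [ 0, -1,  0, 0, 0]
  [ 0,  0, -1, 0, 0]
  [ 0,  0,  0, 6, 0]
  [ 0,  0,  0, 0, 6]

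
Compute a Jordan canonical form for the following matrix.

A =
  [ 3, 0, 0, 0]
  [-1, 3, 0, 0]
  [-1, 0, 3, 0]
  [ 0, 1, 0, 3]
J_3(3) ⊕ J_1(3)

The characteristic polynomial is
  det(x·I − A) = x^4 - 12*x^3 + 54*x^2 - 108*x + 81 = (x - 3)^4

Eigenvalues and multiplicities (the geometric multiplicity of λ is n − rank(A − λI), which equals the number of Jordan blocks for λ):
  λ = 3: algebraic multiplicity = 4, geometric multiplicity = 2

Determining the block sizes for each eigenvalue:
  λ = 3: with am = 4 and gm = 2, the partition is not yet determined (e.g. several partitions of 4 into 2 parts exist). Let N = A − (3)·I. Computing rank(N^1) = 2, rank(N^2) = 1, rank(N^3) = 0; the number of blocks of size ≥ j is rank(N^{j−1}) − rank(N^j), giving [2, 1, 1]. So we have 1 block(s) of size 3, 1 block(s) of size 1 → block sizes [3, 1]

Assembling the blocks gives a Jordan form
J =
  [3, 1, 0, 0]
  [0, 3, 1, 0]
  [0, 0, 3, 0]
  [0, 0, 0, 3]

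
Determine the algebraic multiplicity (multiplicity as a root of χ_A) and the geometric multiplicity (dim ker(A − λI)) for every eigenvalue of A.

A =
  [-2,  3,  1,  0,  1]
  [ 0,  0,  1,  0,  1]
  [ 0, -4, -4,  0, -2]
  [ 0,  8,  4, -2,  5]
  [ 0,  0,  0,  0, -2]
λ = -2: alg = 5, geom = 2

Step 1 — factor the characteristic polynomial to read off the algebraic multiplicities:
  χ_A(x) = (x + 2)^5

Step 2 — compute geometric multiplicities via the rank-nullity identity g(λ) = n − rank(A − λI):
  rank(A − (-2)·I) = 3, so dim ker(A − (-2)·I) = n − 3 = 2

Summary:
  λ = -2: algebraic multiplicity = 5, geometric multiplicity = 2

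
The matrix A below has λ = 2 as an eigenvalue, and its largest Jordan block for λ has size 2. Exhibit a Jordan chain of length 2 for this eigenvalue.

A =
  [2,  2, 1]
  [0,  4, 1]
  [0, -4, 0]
A Jordan chain for λ = 2 of length 2:
v_1 = (2, 2, -4)ᵀ
v_2 = (0, 1, 0)ᵀ

Let N = A − (2)·I. We want v_2 with N^2 v_2 = 0 but N^1 v_2 ≠ 0; then v_{j-1} := N · v_j for j = 2, …, 2.

Pick v_2 = (0, 1, 0)ᵀ.
Then v_1 = N · v_2 = (2, 2, -4)ᵀ.

Sanity check: (A − (2)·I) v_1 = (0, 0, 0)ᵀ = 0. ✓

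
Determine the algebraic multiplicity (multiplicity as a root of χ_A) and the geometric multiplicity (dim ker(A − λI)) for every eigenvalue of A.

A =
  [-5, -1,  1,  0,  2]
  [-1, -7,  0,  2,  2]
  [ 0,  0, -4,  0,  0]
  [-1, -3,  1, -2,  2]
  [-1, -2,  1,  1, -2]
λ = -4: alg = 5, geom = 2

Step 1 — factor the characteristic polynomial to read off the algebraic multiplicities:
  χ_A(x) = (x + 4)^5

Step 2 — compute geometric multiplicities via the rank-nullity identity g(λ) = n − rank(A − λI):
  rank(A − (-4)·I) = 3, so dim ker(A − (-4)·I) = n − 3 = 2

Summary:
  λ = -4: algebraic multiplicity = 5, geometric multiplicity = 2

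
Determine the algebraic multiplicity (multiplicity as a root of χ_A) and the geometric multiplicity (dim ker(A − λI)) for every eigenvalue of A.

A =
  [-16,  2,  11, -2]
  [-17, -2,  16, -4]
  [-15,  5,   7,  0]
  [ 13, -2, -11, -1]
λ = -3: alg = 4, geom = 2

Step 1 — factor the characteristic polynomial to read off the algebraic multiplicities:
  χ_A(x) = (x + 3)^4

Step 2 — compute geometric multiplicities via the rank-nullity identity g(λ) = n − rank(A − λI):
  rank(A − (-3)·I) = 2, so dim ker(A − (-3)·I) = n − 2 = 2

Summary:
  λ = -3: algebraic multiplicity = 4, geometric multiplicity = 2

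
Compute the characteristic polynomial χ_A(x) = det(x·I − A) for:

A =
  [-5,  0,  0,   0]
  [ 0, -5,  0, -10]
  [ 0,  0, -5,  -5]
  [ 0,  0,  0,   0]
x^4 + 15*x^3 + 75*x^2 + 125*x

Expanding det(x·I − A) (e.g. by cofactor expansion or by noting that A is similar to its Jordan form J, which has the same characteristic polynomial as A) gives
  χ_A(x) = x^4 + 15*x^3 + 75*x^2 + 125*x
which factors as x*(x + 5)^3. The eigenvalues (with algebraic multiplicities) are λ = -5 with multiplicity 3, λ = 0 with multiplicity 1.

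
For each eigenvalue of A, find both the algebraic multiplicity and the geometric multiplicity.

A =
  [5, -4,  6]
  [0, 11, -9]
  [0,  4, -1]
λ = 5: alg = 3, geom = 2

Step 1 — factor the characteristic polynomial to read off the algebraic multiplicities:
  χ_A(x) = (x - 5)^3

Step 2 — compute geometric multiplicities via the rank-nullity identity g(λ) = n − rank(A − λI):
  rank(A − (5)·I) = 1, so dim ker(A − (5)·I) = n − 1 = 2

Summary:
  λ = 5: algebraic multiplicity = 3, geometric multiplicity = 2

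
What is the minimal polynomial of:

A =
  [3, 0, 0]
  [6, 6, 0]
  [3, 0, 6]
x^2 - 9*x + 18

The characteristic polynomial is χ_A(x) = (x - 6)^2*(x - 3), so the eigenvalues are known. The minimal polynomial is
  m_A(x) = Π_λ (x − λ)^{k_λ}
where k_λ is the size of the *largest* Jordan block for λ (equivalently, the smallest k with (A − λI)^k v = 0 for every generalised eigenvector v of λ).

  λ = 3: largest Jordan block has size 1, contributing (x − 3)
  λ = 6: largest Jordan block has size 1, contributing (x − 6)

So m_A(x) = (x - 6)*(x - 3) = x^2 - 9*x + 18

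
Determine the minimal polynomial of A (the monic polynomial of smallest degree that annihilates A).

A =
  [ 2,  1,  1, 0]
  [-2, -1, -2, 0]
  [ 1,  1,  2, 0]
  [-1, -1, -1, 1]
x^2 - 2*x + 1

The characteristic polynomial is χ_A(x) = (x - 1)^4, so the eigenvalues are known. The minimal polynomial is
  m_A(x) = Π_λ (x − λ)^{k_λ}
where k_λ is the size of the *largest* Jordan block for λ (equivalently, the smallest k with (A − λI)^k v = 0 for every generalised eigenvector v of λ).

  λ = 1: largest Jordan block has size 2, contributing (x − 1)^2

So m_A(x) = (x - 1)^2 = x^2 - 2*x + 1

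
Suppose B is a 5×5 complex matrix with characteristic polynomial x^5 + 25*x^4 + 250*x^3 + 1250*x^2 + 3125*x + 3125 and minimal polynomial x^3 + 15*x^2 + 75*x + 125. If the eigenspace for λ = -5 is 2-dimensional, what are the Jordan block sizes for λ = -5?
Block sizes for λ = -5: [3, 2]

Step 1 — from the characteristic polynomial, algebraic multiplicity of λ = -5 is 5. From dim ker(B − (-5)·I) = 2, there are exactly 2 Jordan blocks for λ = -5.
Step 2 — from the minimal polynomial, the factor (x + 5)^3 tells us the largest block for λ = -5 has size 3.
Step 3 — with total size 5, 2 blocks, and largest block 3, the block sizes (in nonincreasing order) are [3, 2].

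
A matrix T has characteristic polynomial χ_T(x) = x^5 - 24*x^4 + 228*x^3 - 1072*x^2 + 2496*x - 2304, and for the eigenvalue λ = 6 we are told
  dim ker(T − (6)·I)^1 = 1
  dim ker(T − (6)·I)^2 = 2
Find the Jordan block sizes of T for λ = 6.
Block sizes for λ = 6: [2]

From the dimensions of kernels of powers, the number of Jordan blocks of size at least j is d_j − d_{j−1} where d_j = dim ker(N^j) (with d_0 = 0). Computing the differences gives [1, 1].
The number of blocks of size exactly k is (#blocks of size ≥ k) − (#blocks of size ≥ k + 1), so the partition is: 1 block(s) of size 2.
In nonincreasing order the block sizes are [2].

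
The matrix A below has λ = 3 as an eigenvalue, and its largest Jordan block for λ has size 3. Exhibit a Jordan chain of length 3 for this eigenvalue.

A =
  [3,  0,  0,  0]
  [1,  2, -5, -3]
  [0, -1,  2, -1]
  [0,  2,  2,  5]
A Jordan chain for λ = 3 of length 3:
v_1 = (0, -1, -1, 2)ᵀ
v_2 = (0, 1, 0, 0)ᵀ
v_3 = (1, 0, 0, 0)ᵀ

Let N = A − (3)·I. We want v_3 with N^3 v_3 = 0 but N^2 v_3 ≠ 0; then v_{j-1} := N · v_j for j = 3, …, 2.

Pick v_3 = (1, 0, 0, 0)ᵀ.
Then v_2 = N · v_3 = (0, 1, 0, 0)ᵀ.
Then v_1 = N · v_2 = (0, -1, -1, 2)ᵀ.

Sanity check: (A − (3)·I) v_1 = (0, 0, 0, 0)ᵀ = 0. ✓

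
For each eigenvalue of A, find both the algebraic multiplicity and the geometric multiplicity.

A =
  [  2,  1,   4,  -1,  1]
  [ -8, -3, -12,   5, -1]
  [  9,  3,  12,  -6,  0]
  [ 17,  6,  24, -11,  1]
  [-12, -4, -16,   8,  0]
λ = 0: alg = 5, geom = 3

Step 1 — factor the characteristic polynomial to read off the algebraic multiplicities:
  χ_A(x) = x^5

Step 2 — compute geometric multiplicities via the rank-nullity identity g(λ) = n − rank(A − λI):
  rank(A − (0)·I) = 2, so dim ker(A − (0)·I) = n − 2 = 3

Summary:
  λ = 0: algebraic multiplicity = 5, geometric multiplicity = 3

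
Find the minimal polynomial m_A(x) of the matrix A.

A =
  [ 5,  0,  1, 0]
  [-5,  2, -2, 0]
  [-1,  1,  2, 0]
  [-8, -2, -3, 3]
x^3 - 9*x^2 + 27*x - 27

The characteristic polynomial is χ_A(x) = (x - 3)^4, so the eigenvalues are known. The minimal polynomial is
  m_A(x) = Π_λ (x − λ)^{k_λ}
where k_λ is the size of the *largest* Jordan block for λ (equivalently, the smallest k with (A − λI)^k v = 0 for every generalised eigenvector v of λ).

  λ = 3: largest Jordan block has size 3, contributing (x − 3)^3

So m_A(x) = (x - 3)^3 = x^3 - 9*x^2 + 27*x - 27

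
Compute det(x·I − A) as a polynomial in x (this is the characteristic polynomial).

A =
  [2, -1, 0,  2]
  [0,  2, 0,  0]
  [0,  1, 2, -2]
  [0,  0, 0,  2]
x^4 - 8*x^3 + 24*x^2 - 32*x + 16

Expanding det(x·I − A) (e.g. by cofactor expansion or by noting that A is similar to its Jordan form J, which has the same characteristic polynomial as A) gives
  χ_A(x) = x^4 - 8*x^3 + 24*x^2 - 32*x + 16
which factors as (x - 2)^4. The eigenvalues (with algebraic multiplicities) are λ = 2 with multiplicity 4.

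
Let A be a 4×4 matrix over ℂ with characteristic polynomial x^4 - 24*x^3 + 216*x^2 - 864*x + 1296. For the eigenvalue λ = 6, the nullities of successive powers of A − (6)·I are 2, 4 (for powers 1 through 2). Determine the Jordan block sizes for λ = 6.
Block sizes for λ = 6: [2, 2]

From the dimensions of kernels of powers, the number of Jordan blocks of size at least j is d_j − d_{j−1} where d_j = dim ker(N^j) (with d_0 = 0). Computing the differences gives [2, 2].
The number of blocks of size exactly k is (#blocks of size ≥ k) − (#blocks of size ≥ k + 1), so the partition is: 2 block(s) of size 2.
In nonincreasing order the block sizes are [2, 2].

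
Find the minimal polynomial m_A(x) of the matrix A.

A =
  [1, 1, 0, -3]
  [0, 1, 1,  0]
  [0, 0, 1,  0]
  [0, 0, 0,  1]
x^3 - 3*x^2 + 3*x - 1

The characteristic polynomial is χ_A(x) = (x - 1)^4, so the eigenvalues are known. The minimal polynomial is
  m_A(x) = Π_λ (x − λ)^{k_λ}
where k_λ is the size of the *largest* Jordan block for λ (equivalently, the smallest k with (A − λI)^k v = 0 for every generalised eigenvector v of λ).

  λ = 1: largest Jordan block has size 3, contributing (x − 1)^3

So m_A(x) = (x - 1)^3 = x^3 - 3*x^2 + 3*x - 1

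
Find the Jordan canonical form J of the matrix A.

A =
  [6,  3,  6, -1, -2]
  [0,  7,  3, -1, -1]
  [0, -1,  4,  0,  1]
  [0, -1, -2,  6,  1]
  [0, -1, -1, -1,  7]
J_3(6) ⊕ J_2(6)

The characteristic polynomial is
  det(x·I − A) = x^5 - 30*x^4 + 360*x^3 - 2160*x^2 + 6480*x - 7776 = (x - 6)^5

Eigenvalues and multiplicities (the geometric multiplicity of λ is n − rank(A − λI), which equals the number of Jordan blocks for λ):
  λ = 6: algebraic multiplicity = 5, geometric multiplicity = 2

Determining the block sizes for each eigenvalue:
  λ = 6: with am = 5 and gm = 2, the partition is not yet determined (e.g. several partitions of 5 into 2 parts exist). Let N = A − (6)·I. Computing rank(N^1) = 3, rank(N^2) = 1, rank(N^3) = 0; the number of blocks of size ≥ j is rank(N^{j−1}) − rank(N^j), giving [2, 2, 1]. So we have 1 block(s) of size 3, 1 block(s) of size 2 → block sizes [3, 2]

Assembling the blocks gives a Jordan form
J =
  [6, 1, 0, 0, 0]
  [0, 6, 1, 0, 0]
  [0, 0, 6, 0, 0]
  [0, 0, 0, 6, 1]
  [0, 0, 0, 0, 6]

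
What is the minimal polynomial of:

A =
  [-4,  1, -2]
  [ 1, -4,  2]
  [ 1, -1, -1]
x^2 + 6*x + 9

The characteristic polynomial is χ_A(x) = (x + 3)^3, so the eigenvalues are known. The minimal polynomial is
  m_A(x) = Π_λ (x − λ)^{k_λ}
where k_λ is the size of the *largest* Jordan block for λ (equivalently, the smallest k with (A − λI)^k v = 0 for every generalised eigenvector v of λ).

  λ = -3: largest Jordan block has size 2, contributing (x + 3)^2

So m_A(x) = (x + 3)^2 = x^2 + 6*x + 9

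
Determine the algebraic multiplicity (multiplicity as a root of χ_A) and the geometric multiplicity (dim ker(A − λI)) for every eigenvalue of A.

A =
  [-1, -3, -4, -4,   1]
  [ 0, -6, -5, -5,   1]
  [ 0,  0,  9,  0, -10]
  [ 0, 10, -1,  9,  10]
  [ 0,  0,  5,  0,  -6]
λ = -1: alg = 3, geom = 1; λ = 4: alg = 2, geom = 1

Step 1 — factor the characteristic polynomial to read off the algebraic multiplicities:
  χ_A(x) = (x - 4)^2*(x + 1)^3

Step 2 — compute geometric multiplicities via the rank-nullity identity g(λ) = n − rank(A − λI):
  rank(A − (-1)·I) = 4, so dim ker(A − (-1)·I) = n − 4 = 1
  rank(A − (4)·I) = 4, so dim ker(A − (4)·I) = n − 4 = 1

Summary:
  λ = -1: algebraic multiplicity = 3, geometric multiplicity = 1
  λ = 4: algebraic multiplicity = 2, geometric multiplicity = 1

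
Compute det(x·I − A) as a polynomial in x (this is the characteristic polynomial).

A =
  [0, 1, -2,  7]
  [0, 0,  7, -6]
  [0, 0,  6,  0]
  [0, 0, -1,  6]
x^4 - 12*x^3 + 36*x^2

Expanding det(x·I − A) (e.g. by cofactor expansion or by noting that A is similar to its Jordan form J, which has the same characteristic polynomial as A) gives
  χ_A(x) = x^4 - 12*x^3 + 36*x^2
which factors as x^2*(x - 6)^2. The eigenvalues (with algebraic multiplicities) are λ = 0 with multiplicity 2, λ = 6 with multiplicity 2.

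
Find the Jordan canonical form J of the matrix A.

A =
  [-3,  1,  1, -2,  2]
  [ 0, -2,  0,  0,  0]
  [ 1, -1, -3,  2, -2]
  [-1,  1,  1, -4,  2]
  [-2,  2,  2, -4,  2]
J_2(-2) ⊕ J_1(-2) ⊕ J_1(-2) ⊕ J_1(-2)

The characteristic polynomial is
  det(x·I − A) = x^5 + 10*x^4 + 40*x^3 + 80*x^2 + 80*x + 32 = (x + 2)^5

Eigenvalues and multiplicities (the geometric multiplicity of λ is n − rank(A − λI), which equals the number of Jordan blocks for λ):
  λ = -2: algebraic multiplicity = 5, geometric multiplicity = 4

Determining the block sizes for each eigenvalue:
  λ = -2: 4 blocks summing to 5 forces exactly one block of size 2 and the rest size 1 → block sizes [2, 1, 1, 1]

Assembling the blocks gives a Jordan form
J =
  [-2,  1,  0,  0,  0]
  [ 0, -2,  0,  0,  0]
  [ 0,  0, -2,  0,  0]
  [ 0,  0,  0, -2,  0]
  [ 0,  0,  0,  0, -2]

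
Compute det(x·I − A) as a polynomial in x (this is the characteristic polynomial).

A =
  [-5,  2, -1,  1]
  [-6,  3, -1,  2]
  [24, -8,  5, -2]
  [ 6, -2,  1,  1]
x^4 - 4*x^3 + 6*x^2 - 4*x + 1

Expanding det(x·I − A) (e.g. by cofactor expansion or by noting that A is similar to its Jordan form J, which has the same characteristic polynomial as A) gives
  χ_A(x) = x^4 - 4*x^3 + 6*x^2 - 4*x + 1
which factors as (x - 1)^4. The eigenvalues (with algebraic multiplicities) are λ = 1 with multiplicity 4.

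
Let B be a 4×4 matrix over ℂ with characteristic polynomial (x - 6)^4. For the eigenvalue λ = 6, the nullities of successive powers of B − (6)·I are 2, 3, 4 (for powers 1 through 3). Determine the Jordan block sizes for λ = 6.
Block sizes for λ = 6: [3, 1]

From the dimensions of kernels of powers, the number of Jordan blocks of size at least j is d_j − d_{j−1} where d_j = dim ker(N^j) (with d_0 = 0). Computing the differences gives [2, 1, 1].
The number of blocks of size exactly k is (#blocks of size ≥ k) − (#blocks of size ≥ k + 1), so the partition is: 1 block(s) of size 1, 1 block(s) of size 3.
In nonincreasing order the block sizes are [3, 1].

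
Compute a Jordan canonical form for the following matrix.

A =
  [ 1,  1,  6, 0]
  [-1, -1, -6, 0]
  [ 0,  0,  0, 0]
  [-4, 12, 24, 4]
J_2(0) ⊕ J_1(0) ⊕ J_1(4)

The characteristic polynomial is
  det(x·I − A) = x^4 - 4*x^3 = x^3*(x - 4)

Eigenvalues and multiplicities (the geometric multiplicity of λ is n − rank(A − λI), which equals the number of Jordan blocks for λ):
  λ = 0: algebraic multiplicity = 3, geometric multiplicity = 2
  λ = 4: algebraic multiplicity = 1, geometric multiplicity = 1

Determining the block sizes for each eigenvalue:
  λ = 0: 2 blocks summing to 3 forces exactly one block of size 2 and the rest size 1 → block sizes [2, 1]
  λ = 4: one block (gm = 1), so the single block has size am = 1 → block sizes [1]

Assembling the blocks gives a Jordan form
J =
  [0, 1, 0, 0]
  [0, 0, 0, 0]
  [0, 0, 0, 0]
  [0, 0, 0, 4]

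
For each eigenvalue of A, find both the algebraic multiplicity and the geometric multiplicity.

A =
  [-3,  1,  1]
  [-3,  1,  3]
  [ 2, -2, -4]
λ = -2: alg = 3, geom = 2

Step 1 — factor the characteristic polynomial to read off the algebraic multiplicities:
  χ_A(x) = (x + 2)^3

Step 2 — compute geometric multiplicities via the rank-nullity identity g(λ) = n − rank(A − λI):
  rank(A − (-2)·I) = 1, so dim ker(A − (-2)·I) = n − 1 = 2

Summary:
  λ = -2: algebraic multiplicity = 3, geometric multiplicity = 2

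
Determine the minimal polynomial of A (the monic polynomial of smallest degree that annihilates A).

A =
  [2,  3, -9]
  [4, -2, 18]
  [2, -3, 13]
x^2 - 9*x + 20

The characteristic polynomial is χ_A(x) = (x - 5)*(x - 4)^2, so the eigenvalues are known. The minimal polynomial is
  m_A(x) = Π_λ (x − λ)^{k_λ}
where k_λ is the size of the *largest* Jordan block for λ (equivalently, the smallest k with (A − λI)^k v = 0 for every generalised eigenvector v of λ).

  λ = 4: largest Jordan block has size 1, contributing (x − 4)
  λ = 5: largest Jordan block has size 1, contributing (x − 5)

So m_A(x) = (x - 5)*(x - 4) = x^2 - 9*x + 20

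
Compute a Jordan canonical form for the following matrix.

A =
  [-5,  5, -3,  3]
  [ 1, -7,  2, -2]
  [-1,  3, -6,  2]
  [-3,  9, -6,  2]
J_3(-4) ⊕ J_1(-4)

The characteristic polynomial is
  det(x·I − A) = x^4 + 16*x^3 + 96*x^2 + 256*x + 256 = (x + 4)^4

Eigenvalues and multiplicities (the geometric multiplicity of λ is n − rank(A − λI), which equals the number of Jordan blocks for λ):
  λ = -4: algebraic multiplicity = 4, geometric multiplicity = 2

Determining the block sizes for each eigenvalue:
  λ = -4: with am = 4 and gm = 2, the partition is not yet determined (e.g. several partitions of 4 into 2 parts exist). Let N = A − (-4)·I. Computing rank(N^1) = 2, rank(N^2) = 1, rank(N^3) = 0; the number of blocks of size ≥ j is rank(N^{j−1}) − rank(N^j), giving [2, 1, 1]. So we have 1 block(s) of size 3, 1 block(s) of size 1 → block sizes [3, 1]

Assembling the blocks gives a Jordan form
J =
  [-4,  1,  0,  0]
  [ 0, -4,  1,  0]
  [ 0,  0, -4,  0]
  [ 0,  0,  0, -4]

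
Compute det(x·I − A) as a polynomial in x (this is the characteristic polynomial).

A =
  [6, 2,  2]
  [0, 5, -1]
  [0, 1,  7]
x^3 - 18*x^2 + 108*x - 216

Expanding det(x·I − A) (e.g. by cofactor expansion or by noting that A is similar to its Jordan form J, which has the same characteristic polynomial as A) gives
  χ_A(x) = x^3 - 18*x^2 + 108*x - 216
which factors as (x - 6)^3. The eigenvalues (with algebraic multiplicities) are λ = 6 with multiplicity 3.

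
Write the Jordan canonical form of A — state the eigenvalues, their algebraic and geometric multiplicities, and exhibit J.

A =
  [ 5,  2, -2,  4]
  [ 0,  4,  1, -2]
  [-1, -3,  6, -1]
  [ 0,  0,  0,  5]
J_3(5) ⊕ J_1(5)

The characteristic polynomial is
  det(x·I − A) = x^4 - 20*x^3 + 150*x^2 - 500*x + 625 = (x - 5)^4

Eigenvalues and multiplicities (the geometric multiplicity of λ is n − rank(A − λI), which equals the number of Jordan blocks for λ):
  λ = 5: algebraic multiplicity = 4, geometric multiplicity = 2

Determining the block sizes for each eigenvalue:
  λ = 5: with am = 4 and gm = 2, the partition is not yet determined (e.g. several partitions of 4 into 2 parts exist). Let N = A − (5)·I. Computing rank(N^1) = 2, rank(N^2) = 1, rank(N^3) = 0; the number of blocks of size ≥ j is rank(N^{j−1}) − rank(N^j), giving [2, 1, 1]. So we have 1 block(s) of size 3, 1 block(s) of size 1 → block sizes [3, 1]

Assembling the blocks gives a Jordan form
J =
  [5, 1, 0, 0]
  [0, 5, 1, 0]
  [0, 0, 5, 0]
  [0, 0, 0, 5]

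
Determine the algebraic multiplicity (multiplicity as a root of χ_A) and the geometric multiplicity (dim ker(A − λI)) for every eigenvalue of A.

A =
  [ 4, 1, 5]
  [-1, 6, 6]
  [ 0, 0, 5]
λ = 5: alg = 3, geom = 1

Step 1 — factor the characteristic polynomial to read off the algebraic multiplicities:
  χ_A(x) = (x - 5)^3

Step 2 — compute geometric multiplicities via the rank-nullity identity g(λ) = n − rank(A − λI):
  rank(A − (5)·I) = 2, so dim ker(A − (5)·I) = n − 2 = 1

Summary:
  λ = 5: algebraic multiplicity = 3, geometric multiplicity = 1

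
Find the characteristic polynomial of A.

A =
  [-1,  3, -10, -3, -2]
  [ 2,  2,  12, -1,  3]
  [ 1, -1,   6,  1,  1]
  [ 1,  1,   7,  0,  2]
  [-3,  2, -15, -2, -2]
x^5 - 5*x^4 + 10*x^3 - 10*x^2 + 5*x - 1

Expanding det(x·I − A) (e.g. by cofactor expansion or by noting that A is similar to its Jordan form J, which has the same characteristic polynomial as A) gives
  χ_A(x) = x^5 - 5*x^4 + 10*x^3 - 10*x^2 + 5*x - 1
which factors as (x - 1)^5. The eigenvalues (with algebraic multiplicities) are λ = 1 with multiplicity 5.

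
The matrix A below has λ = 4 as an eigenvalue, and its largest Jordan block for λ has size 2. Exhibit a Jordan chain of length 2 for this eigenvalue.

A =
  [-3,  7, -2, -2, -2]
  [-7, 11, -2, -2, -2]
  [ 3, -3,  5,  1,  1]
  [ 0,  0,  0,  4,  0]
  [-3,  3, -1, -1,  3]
A Jordan chain for λ = 4 of length 2:
v_1 = (-7, -7, 3, 0, -3)ᵀ
v_2 = (1, 0, 0, 0, 0)ᵀ

Let N = A − (4)·I. We want v_2 with N^2 v_2 = 0 but N^1 v_2 ≠ 0; then v_{j-1} := N · v_j for j = 2, …, 2.

Pick v_2 = (1, 0, 0, 0, 0)ᵀ.
Then v_1 = N · v_2 = (-7, -7, 3, 0, -3)ᵀ.

Sanity check: (A − (4)·I) v_1 = (0, 0, 0, 0, 0)ᵀ = 0. ✓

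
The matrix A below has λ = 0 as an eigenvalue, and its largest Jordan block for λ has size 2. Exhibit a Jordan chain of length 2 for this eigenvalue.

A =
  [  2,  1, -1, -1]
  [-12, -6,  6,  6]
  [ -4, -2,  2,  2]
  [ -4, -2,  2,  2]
A Jordan chain for λ = 0 of length 2:
v_1 = (2, -12, -4, -4)ᵀ
v_2 = (1, 0, 0, 0)ᵀ

Let N = A − (0)·I. We want v_2 with N^2 v_2 = 0 but N^1 v_2 ≠ 0; then v_{j-1} := N · v_j for j = 2, …, 2.

Pick v_2 = (1, 0, 0, 0)ᵀ.
Then v_1 = N · v_2 = (2, -12, -4, -4)ᵀ.

Sanity check: (A − (0)·I) v_1 = (0, 0, 0, 0)ᵀ = 0. ✓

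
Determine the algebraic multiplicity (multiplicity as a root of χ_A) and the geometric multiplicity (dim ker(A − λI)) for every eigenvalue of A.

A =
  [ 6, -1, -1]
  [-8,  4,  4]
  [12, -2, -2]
λ = 0: alg = 1, geom = 1; λ = 4: alg = 2, geom = 1

Step 1 — factor the characteristic polynomial to read off the algebraic multiplicities:
  χ_A(x) = x*(x - 4)^2

Step 2 — compute geometric multiplicities via the rank-nullity identity g(λ) = n − rank(A − λI):
  rank(A − (0)·I) = 2, so dim ker(A − (0)·I) = n − 2 = 1
  rank(A − (4)·I) = 2, so dim ker(A − (4)·I) = n − 2 = 1

Summary:
  λ = 0: algebraic multiplicity = 1, geometric multiplicity = 1
  λ = 4: algebraic multiplicity = 2, geometric multiplicity = 1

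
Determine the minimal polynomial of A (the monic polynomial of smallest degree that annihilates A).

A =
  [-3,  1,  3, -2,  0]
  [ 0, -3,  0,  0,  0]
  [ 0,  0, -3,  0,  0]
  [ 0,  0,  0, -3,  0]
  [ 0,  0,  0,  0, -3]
x^2 + 6*x + 9

The characteristic polynomial is χ_A(x) = (x + 3)^5, so the eigenvalues are known. The minimal polynomial is
  m_A(x) = Π_λ (x − λ)^{k_λ}
where k_λ is the size of the *largest* Jordan block for λ (equivalently, the smallest k with (A − λI)^k v = 0 for every generalised eigenvector v of λ).

  λ = -3: largest Jordan block has size 2, contributing (x + 3)^2

So m_A(x) = (x + 3)^2 = x^2 + 6*x + 9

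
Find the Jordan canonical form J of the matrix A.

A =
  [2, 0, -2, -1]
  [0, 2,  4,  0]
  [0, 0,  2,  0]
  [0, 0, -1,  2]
J_3(2) ⊕ J_1(2)

The characteristic polynomial is
  det(x·I − A) = x^4 - 8*x^3 + 24*x^2 - 32*x + 16 = (x - 2)^4

Eigenvalues and multiplicities (the geometric multiplicity of λ is n − rank(A − λI), which equals the number of Jordan blocks for λ):
  λ = 2: algebraic multiplicity = 4, geometric multiplicity = 2

Determining the block sizes for each eigenvalue:
  λ = 2: with am = 4 and gm = 2, the partition is not yet determined (e.g. several partitions of 4 into 2 parts exist). Let N = A − (2)·I. Computing rank(N^1) = 2, rank(N^2) = 1, rank(N^3) = 0; the number of blocks of size ≥ j is rank(N^{j−1}) − rank(N^j), giving [2, 1, 1]. So we have 1 block(s) of size 3, 1 block(s) of size 1 → block sizes [3, 1]

Assembling the blocks gives a Jordan form
J =
  [2, 1, 0, 0]
  [0, 2, 1, 0]
  [0, 0, 2, 0]
  [0, 0, 0, 2]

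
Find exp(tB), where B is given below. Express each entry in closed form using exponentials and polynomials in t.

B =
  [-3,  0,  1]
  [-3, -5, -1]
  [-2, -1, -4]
e^{tB} =
  [-t^2*exp(-4*t)/2 + t*exp(-4*t) + exp(-4*t), -t^2*exp(-4*t)/2, t^2*exp(-4*t)/2 + t*exp(-4*t)]
  [t^2*exp(-4*t) - 3*t*exp(-4*t), t^2*exp(-4*t) - t*exp(-4*t) + exp(-4*t), -t^2*exp(-4*t) - t*exp(-4*t)]
  [t^2*exp(-4*t)/2 - 2*t*exp(-4*t), t^2*exp(-4*t)/2 - t*exp(-4*t), -t^2*exp(-4*t)/2 + exp(-4*t)]

Strategy: write B = P · J · P⁻¹ where J is a Jordan canonical form, so e^{tB} = P · e^{tJ} · P⁻¹, and e^{tJ} can be computed block-by-block.

B has Jordan form
J =
  [-4,  1,  0]
  [ 0, -4,  1]
  [ 0,  0, -4]
(up to reordering of blocks).

Per-block formulas:
  For a 3×3 Jordan block J_3(-4): exp(t · J_3(-4)) = e^(-4t)·(I + t·N + (t^2/2)·N^2), where N is the 3×3 nilpotent shift.

After assembling e^{tJ} and conjugating by P, we get:

e^{tB} =
  [-t^2*exp(-4*t)/2 + t*exp(-4*t) + exp(-4*t), -t^2*exp(-4*t)/2, t^2*exp(-4*t)/2 + t*exp(-4*t)]
  [t^2*exp(-4*t) - 3*t*exp(-4*t), t^2*exp(-4*t) - t*exp(-4*t) + exp(-4*t), -t^2*exp(-4*t) - t*exp(-4*t)]
  [t^2*exp(-4*t)/2 - 2*t*exp(-4*t), t^2*exp(-4*t)/2 - t*exp(-4*t), -t^2*exp(-4*t)/2 + exp(-4*t)]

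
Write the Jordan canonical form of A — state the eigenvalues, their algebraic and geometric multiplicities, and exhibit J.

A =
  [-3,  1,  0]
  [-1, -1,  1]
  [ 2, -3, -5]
J_3(-3)

The characteristic polynomial is
  det(x·I − A) = x^3 + 9*x^2 + 27*x + 27 = (x + 3)^3

Eigenvalues and multiplicities (the geometric multiplicity of λ is n − rank(A − λI), which equals the number of Jordan blocks for λ):
  λ = -3: algebraic multiplicity = 3, geometric multiplicity = 1

Determining the block sizes for each eigenvalue:
  λ = -3: one block (gm = 1), so the single block has size am = 3 → block sizes [3]

Assembling the blocks gives a Jordan form
J =
  [-3,  1,  0]
  [ 0, -3,  1]
  [ 0,  0, -3]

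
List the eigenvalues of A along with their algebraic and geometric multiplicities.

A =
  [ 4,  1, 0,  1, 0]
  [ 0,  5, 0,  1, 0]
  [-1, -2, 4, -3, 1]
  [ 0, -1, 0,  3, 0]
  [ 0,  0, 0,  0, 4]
λ = 4: alg = 5, geom = 3

Step 1 — factor the characteristic polynomial to read off the algebraic multiplicities:
  χ_A(x) = (x - 4)^5

Step 2 — compute geometric multiplicities via the rank-nullity identity g(λ) = n − rank(A − λI):
  rank(A − (4)·I) = 2, so dim ker(A − (4)·I) = n − 2 = 3

Summary:
  λ = 4: algebraic multiplicity = 5, geometric multiplicity = 3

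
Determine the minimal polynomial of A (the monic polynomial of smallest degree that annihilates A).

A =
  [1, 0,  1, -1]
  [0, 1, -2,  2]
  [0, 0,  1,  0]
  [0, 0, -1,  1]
x^3 - 3*x^2 + 3*x - 1

The characteristic polynomial is χ_A(x) = (x - 1)^4, so the eigenvalues are known. The minimal polynomial is
  m_A(x) = Π_λ (x − λ)^{k_λ}
where k_λ is the size of the *largest* Jordan block for λ (equivalently, the smallest k with (A − λI)^k v = 0 for every generalised eigenvector v of λ).

  λ = 1: largest Jordan block has size 3, contributing (x − 1)^3

So m_A(x) = (x - 1)^3 = x^3 - 3*x^2 + 3*x - 1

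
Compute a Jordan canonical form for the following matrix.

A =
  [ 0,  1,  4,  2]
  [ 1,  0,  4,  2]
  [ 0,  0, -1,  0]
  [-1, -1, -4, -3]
J_2(-1) ⊕ J_1(-1) ⊕ J_1(-1)

The characteristic polynomial is
  det(x·I − A) = x^4 + 4*x^3 + 6*x^2 + 4*x + 1 = (x + 1)^4

Eigenvalues and multiplicities (the geometric multiplicity of λ is n − rank(A − λI), which equals the number of Jordan blocks for λ):
  λ = -1: algebraic multiplicity = 4, geometric multiplicity = 3

Determining the block sizes for each eigenvalue:
  λ = -1: 3 blocks summing to 4 forces exactly one block of size 2 and the rest size 1 → block sizes [2, 1, 1]

Assembling the blocks gives a Jordan form
J =
  [-1,  1,  0,  0]
  [ 0, -1,  0,  0]
  [ 0,  0, -1,  0]
  [ 0,  0,  0, -1]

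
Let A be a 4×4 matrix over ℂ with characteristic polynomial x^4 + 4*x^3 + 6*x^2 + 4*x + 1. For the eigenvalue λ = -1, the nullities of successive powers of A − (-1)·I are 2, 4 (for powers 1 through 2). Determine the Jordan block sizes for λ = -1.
Block sizes for λ = -1: [2, 2]

From the dimensions of kernels of powers, the number of Jordan blocks of size at least j is d_j − d_{j−1} where d_j = dim ker(N^j) (with d_0 = 0). Computing the differences gives [2, 2].
The number of blocks of size exactly k is (#blocks of size ≥ k) − (#blocks of size ≥ k + 1), so the partition is: 2 block(s) of size 2.
In nonincreasing order the block sizes are [2, 2].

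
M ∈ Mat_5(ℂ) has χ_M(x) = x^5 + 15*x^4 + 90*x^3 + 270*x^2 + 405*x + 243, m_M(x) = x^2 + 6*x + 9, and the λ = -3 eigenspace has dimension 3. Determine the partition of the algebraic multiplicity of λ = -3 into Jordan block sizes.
Block sizes for λ = -3: [2, 2, 1]

Step 1 — from the characteristic polynomial, algebraic multiplicity of λ = -3 is 5. From dim ker(M − (-3)·I) = 3, there are exactly 3 Jordan blocks for λ = -3.
Step 2 — from the minimal polynomial, the factor (x + 3)^2 tells us the largest block for λ = -3 has size 2.
Step 3 — with total size 5, 3 blocks, and largest block 2, the block sizes (in nonincreasing order) are [2, 2, 1].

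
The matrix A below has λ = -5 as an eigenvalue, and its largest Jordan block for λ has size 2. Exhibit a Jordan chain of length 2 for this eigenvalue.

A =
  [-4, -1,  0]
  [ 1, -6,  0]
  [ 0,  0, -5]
A Jordan chain for λ = -5 of length 2:
v_1 = (1, 1, 0)ᵀ
v_2 = (1, 0, 0)ᵀ

Let N = A − (-5)·I. We want v_2 with N^2 v_2 = 0 but N^1 v_2 ≠ 0; then v_{j-1} := N · v_j for j = 2, …, 2.

Pick v_2 = (1, 0, 0)ᵀ.
Then v_1 = N · v_2 = (1, 1, 0)ᵀ.

Sanity check: (A − (-5)·I) v_1 = (0, 0, 0)ᵀ = 0. ✓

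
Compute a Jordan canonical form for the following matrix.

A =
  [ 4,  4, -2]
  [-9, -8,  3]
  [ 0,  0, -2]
J_2(-2) ⊕ J_1(-2)

The characteristic polynomial is
  det(x·I − A) = x^3 + 6*x^2 + 12*x + 8 = (x + 2)^3

Eigenvalues and multiplicities (the geometric multiplicity of λ is n − rank(A − λI), which equals the number of Jordan blocks for λ):
  λ = -2: algebraic multiplicity = 3, geometric multiplicity = 2

Determining the block sizes for each eigenvalue:
  λ = -2: 2 blocks summing to 3 forces exactly one block of size 2 and the rest size 1 → block sizes [2, 1]

Assembling the blocks gives a Jordan form
J =
  [-2,  1,  0]
  [ 0, -2,  0]
  [ 0,  0, -2]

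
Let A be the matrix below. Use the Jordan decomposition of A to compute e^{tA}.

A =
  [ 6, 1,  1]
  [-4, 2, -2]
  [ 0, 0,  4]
e^{tA} =
  [2*t*exp(4*t) + exp(4*t), t*exp(4*t), t*exp(4*t)]
  [-4*t*exp(4*t), -2*t*exp(4*t) + exp(4*t), -2*t*exp(4*t)]
  [0, 0, exp(4*t)]

Strategy: write A = P · J · P⁻¹ where J is a Jordan canonical form, so e^{tA} = P · e^{tJ} · P⁻¹, and e^{tJ} can be computed block-by-block.

A has Jordan form
J =
  [4, 1, 0]
  [0, 4, 0]
  [0, 0, 4]
(up to reordering of blocks).

Per-block formulas:
  For a 2×2 Jordan block J_2(4): exp(t · J_2(4)) = e^(4t)·(I + t·N), where N is the 2×2 nilpotent shift.
  For a 1×1 block at λ = 4: exp(t · [4]) = [e^(4t)].

After assembling e^{tJ} and conjugating by P, we get:

e^{tA} =
  [2*t*exp(4*t) + exp(4*t), t*exp(4*t), t*exp(4*t)]
  [-4*t*exp(4*t), -2*t*exp(4*t) + exp(4*t), -2*t*exp(4*t)]
  [0, 0, exp(4*t)]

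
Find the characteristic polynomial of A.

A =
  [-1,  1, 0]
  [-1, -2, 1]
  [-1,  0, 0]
x^3 + 3*x^2 + 3*x + 1

Expanding det(x·I − A) (e.g. by cofactor expansion or by noting that A is similar to its Jordan form J, which has the same characteristic polynomial as A) gives
  χ_A(x) = x^3 + 3*x^2 + 3*x + 1
which factors as (x + 1)^3. The eigenvalues (with algebraic multiplicities) are λ = -1 with multiplicity 3.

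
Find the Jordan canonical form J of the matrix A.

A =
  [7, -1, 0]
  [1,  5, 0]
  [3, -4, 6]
J_3(6)

The characteristic polynomial is
  det(x·I − A) = x^3 - 18*x^2 + 108*x - 216 = (x - 6)^3

Eigenvalues and multiplicities (the geometric multiplicity of λ is n − rank(A − λI), which equals the number of Jordan blocks for λ):
  λ = 6: algebraic multiplicity = 3, geometric multiplicity = 1

Determining the block sizes for each eigenvalue:
  λ = 6: one block (gm = 1), so the single block has size am = 3 → block sizes [3]

Assembling the blocks gives a Jordan form
J =
  [6, 1, 0]
  [0, 6, 1]
  [0, 0, 6]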